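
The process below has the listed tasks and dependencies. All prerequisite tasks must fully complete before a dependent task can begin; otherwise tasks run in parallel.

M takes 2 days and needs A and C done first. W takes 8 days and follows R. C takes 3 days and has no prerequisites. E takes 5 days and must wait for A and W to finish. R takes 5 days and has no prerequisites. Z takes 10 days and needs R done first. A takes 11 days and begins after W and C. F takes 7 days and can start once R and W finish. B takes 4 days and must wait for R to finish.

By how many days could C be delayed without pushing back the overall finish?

10

The longest chain is R→W→A→E = 5+8+11+5 = 29; overall finish 29 days.
Longest path through C: 19 days (earliest finish 3, latest finish 13).
Slack of C = 10 − 0 = 10 days.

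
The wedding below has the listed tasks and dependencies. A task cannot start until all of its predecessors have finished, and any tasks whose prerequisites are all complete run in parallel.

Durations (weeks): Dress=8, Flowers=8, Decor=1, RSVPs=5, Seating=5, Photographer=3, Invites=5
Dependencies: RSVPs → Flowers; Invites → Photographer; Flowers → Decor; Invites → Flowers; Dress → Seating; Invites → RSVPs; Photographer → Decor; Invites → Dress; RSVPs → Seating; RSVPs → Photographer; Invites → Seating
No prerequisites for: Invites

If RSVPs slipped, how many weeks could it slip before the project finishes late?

0

The longest chain is Invites→RSVPs→Flowers→Decor = 5+5+8+1 = 19; overall finish 19 weeks.
The longest chain containing RSVPs totals 19 weeks.
So RSVPs can slip 10 − 10 = 0 weeks.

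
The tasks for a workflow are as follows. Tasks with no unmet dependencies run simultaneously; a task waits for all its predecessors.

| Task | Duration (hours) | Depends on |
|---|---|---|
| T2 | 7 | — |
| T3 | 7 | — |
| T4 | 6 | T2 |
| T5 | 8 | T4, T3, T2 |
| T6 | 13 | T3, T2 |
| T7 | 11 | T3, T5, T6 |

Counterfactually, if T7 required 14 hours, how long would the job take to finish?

35

Critical path before the change: T2→T4→T5→T7 = 7+6+8+11 = 32 giving 32 hours.
Since T7 is critical, the +3 change carries straight to that chain (now 35 hours).
No other chain overtakes it, so the finish is 35 hours.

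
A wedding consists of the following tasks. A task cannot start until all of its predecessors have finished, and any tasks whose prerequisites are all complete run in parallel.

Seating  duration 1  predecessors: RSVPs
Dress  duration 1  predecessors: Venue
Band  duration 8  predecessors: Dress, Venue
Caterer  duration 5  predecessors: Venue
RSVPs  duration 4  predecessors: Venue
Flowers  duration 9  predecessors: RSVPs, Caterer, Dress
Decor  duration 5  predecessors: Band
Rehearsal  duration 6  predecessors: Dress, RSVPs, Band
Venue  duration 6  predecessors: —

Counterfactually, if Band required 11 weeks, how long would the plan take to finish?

24

The binding path is Venue→Dress→Band→Rehearsal = 6+1+8+6 = 21; finish at 21 weeks.
Since Band is critical, the +3 change carries straight to that chain (now 24 weeks).
No other chain overtakes it, so the finish is 24 weeks.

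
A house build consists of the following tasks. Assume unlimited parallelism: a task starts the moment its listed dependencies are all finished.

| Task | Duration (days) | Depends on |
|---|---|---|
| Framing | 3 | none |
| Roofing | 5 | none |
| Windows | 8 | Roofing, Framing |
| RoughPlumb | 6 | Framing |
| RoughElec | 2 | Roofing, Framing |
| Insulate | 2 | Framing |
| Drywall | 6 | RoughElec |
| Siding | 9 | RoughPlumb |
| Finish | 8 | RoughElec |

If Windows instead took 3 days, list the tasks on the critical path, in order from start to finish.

Framing, RoughPlumb, Siding

Actual critical path: Framing→RoughPlumb→Siding = 3+6+9 = 18 ⇒ 18 days.
The longest path through Windows is only 13 days, so Windows has float 5.
That remains the longest chain; total 18 days.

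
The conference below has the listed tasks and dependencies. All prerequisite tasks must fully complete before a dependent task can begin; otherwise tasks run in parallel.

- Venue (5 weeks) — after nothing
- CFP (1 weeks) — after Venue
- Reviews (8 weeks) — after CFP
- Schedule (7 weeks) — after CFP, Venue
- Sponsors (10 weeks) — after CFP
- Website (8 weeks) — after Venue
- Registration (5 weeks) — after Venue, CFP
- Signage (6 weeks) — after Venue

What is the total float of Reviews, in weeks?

2

Venue→CFP→Sponsors = 5+1+10 = 16 sets the makespan at 16 weeks.
Reviews finishes as early as 14 and must finish by 16.
So Reviews can slip 16 − 14 = 2 weeks.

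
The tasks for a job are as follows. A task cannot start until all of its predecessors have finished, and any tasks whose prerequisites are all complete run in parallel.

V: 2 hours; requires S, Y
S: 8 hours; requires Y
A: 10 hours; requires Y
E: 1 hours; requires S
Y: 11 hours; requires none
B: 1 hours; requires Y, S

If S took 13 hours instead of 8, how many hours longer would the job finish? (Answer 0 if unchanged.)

5

Baseline: Y→S→V = 11+8+2 = 21 → 21 hours.
S lies on that path, so at 13 hours the path becomes 26 hours.
The critical path is still Y→S→V; finish is now 26 hours.
Change in finish: 26 − 21 = +5 hours.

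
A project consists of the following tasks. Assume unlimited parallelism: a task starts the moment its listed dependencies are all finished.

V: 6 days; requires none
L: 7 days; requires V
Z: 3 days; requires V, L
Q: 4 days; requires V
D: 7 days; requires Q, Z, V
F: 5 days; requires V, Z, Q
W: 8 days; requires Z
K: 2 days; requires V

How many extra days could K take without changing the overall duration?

Critical path: V→L→Z→W = 6+7+3+8 = 24, so the finish is 24 days.
Longest path through K: 8 days (earliest finish 8, latest finish 24).
Slack of K = 22 − 6 = 16 days.

16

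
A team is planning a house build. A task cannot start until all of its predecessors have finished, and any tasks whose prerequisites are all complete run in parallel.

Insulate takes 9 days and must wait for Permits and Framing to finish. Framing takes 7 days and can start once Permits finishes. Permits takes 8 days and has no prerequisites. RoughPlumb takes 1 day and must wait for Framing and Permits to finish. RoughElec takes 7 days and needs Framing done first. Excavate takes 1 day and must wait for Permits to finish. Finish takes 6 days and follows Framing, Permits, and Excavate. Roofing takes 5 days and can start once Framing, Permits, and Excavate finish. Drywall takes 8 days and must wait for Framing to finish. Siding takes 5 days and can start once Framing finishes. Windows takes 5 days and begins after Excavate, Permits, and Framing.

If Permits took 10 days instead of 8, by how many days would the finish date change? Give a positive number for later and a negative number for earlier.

As given, the longest chain is Permits→Framing→Insulate = 8+7+9 = 24, so the finish is 24 days.
Permits lies on that path, so at 10 days the path becomes 26 days.
That remains the longest chain; total 26 days.
Change in finish: 26 − 24 = +2 days.

2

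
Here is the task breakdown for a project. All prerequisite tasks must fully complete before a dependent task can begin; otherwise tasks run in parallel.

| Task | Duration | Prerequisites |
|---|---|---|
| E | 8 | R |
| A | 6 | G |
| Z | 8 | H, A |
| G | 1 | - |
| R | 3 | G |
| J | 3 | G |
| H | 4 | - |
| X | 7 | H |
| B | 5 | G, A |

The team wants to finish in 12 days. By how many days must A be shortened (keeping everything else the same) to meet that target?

3

Current finish: 15 days; target: 12.
A is on every critical path, so each day cut from A cuts the finish by one (this holds down to a finish of 12).
Need 15 − 12 = 3 days off A → A becomes 3 days, finish becomes 12.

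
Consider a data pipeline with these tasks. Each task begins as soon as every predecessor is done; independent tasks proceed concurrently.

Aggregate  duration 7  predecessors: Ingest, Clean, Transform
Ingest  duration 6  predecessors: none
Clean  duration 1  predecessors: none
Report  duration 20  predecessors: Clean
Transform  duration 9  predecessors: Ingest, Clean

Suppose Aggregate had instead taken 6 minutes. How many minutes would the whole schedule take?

21

Baseline: Ingest→Transform→Aggregate = 6+9+7 = 22 → 22 minutes.
Aggregate lies on that path, so at 6 minutes the path becomes 21 minutes.
The critical path is still Ingest→Transform→Aggregate; finish is now 21 minutes.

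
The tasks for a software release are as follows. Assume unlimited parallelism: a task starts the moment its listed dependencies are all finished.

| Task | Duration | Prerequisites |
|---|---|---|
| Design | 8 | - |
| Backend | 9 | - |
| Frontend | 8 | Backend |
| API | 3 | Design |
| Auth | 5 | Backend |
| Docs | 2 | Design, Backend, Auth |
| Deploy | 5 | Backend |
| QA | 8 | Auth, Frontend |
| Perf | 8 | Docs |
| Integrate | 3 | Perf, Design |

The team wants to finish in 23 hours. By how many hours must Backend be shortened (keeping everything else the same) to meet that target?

4

Current finish: 27 hours; target: 23.
Backend is on every critical path, so each hour cut from Backend cuts the finish by one (this holds down to a finish of 21).
Need 27 − 23 = 4 hours off Backend → Backend becomes 5 hours, finish becomes 23.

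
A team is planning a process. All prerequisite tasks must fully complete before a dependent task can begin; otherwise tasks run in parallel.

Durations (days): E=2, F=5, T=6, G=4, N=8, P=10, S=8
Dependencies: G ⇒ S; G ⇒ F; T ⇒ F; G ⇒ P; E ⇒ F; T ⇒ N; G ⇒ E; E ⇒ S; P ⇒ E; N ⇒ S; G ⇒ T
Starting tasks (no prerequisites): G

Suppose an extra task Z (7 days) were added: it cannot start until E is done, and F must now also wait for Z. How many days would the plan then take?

Originally the plan takes 26 days.
With Z inserted, F now waits for max(T, G, E, Z).
New critical path: G→P→E→Z→F = 4+10+2+7+5 = 28 ⇒ 28 days.

28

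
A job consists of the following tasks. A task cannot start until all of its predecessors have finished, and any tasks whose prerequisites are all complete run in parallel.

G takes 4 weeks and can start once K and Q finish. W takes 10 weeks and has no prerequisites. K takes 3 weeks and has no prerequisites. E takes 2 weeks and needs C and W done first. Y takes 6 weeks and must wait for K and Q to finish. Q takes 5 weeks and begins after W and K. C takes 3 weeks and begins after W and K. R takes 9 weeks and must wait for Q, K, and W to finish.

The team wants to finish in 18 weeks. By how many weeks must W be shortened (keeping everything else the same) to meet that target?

Current finish: 24 weeks; target: 18.
W is on every critical path, so each week cut from W cuts the finish by one (this holds down to a finish of 17).
Need 24 − 18 = 6 weeks off W → W becomes 4 weeks, finish becomes 18.

6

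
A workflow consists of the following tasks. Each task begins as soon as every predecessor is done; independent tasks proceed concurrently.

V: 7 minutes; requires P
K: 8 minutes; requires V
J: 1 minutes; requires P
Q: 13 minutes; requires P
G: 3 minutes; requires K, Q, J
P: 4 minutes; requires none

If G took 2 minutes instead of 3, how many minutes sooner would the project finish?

Actual critical path: P→V→K→G = 4+7+8+3 = 22 ⇒ 22 minutes.
Since G is critical, the -1 change carries straight to that chain (now 21 minutes).
No other chain overtakes it, so the finish is 21 minutes.
Change in finish: 21 − 22 = -1 minutes.

1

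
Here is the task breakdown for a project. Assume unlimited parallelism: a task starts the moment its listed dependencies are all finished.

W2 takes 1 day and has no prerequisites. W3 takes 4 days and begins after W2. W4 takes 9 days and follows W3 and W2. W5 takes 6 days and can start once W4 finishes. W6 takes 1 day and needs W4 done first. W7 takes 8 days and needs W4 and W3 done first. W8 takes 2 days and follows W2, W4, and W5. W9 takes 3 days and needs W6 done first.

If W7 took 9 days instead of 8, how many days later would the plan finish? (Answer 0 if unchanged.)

Baseline: W2→W3→W4→W7 = 1+4+9+8 = 22 → 22 days.
W7 is on the critical path; changing it to 9 makes that path 23 days.
The critical path is still W2→W3→W4→W7; finish is now 23 days.
Change in finish: 23 − 22 = +1 days.

1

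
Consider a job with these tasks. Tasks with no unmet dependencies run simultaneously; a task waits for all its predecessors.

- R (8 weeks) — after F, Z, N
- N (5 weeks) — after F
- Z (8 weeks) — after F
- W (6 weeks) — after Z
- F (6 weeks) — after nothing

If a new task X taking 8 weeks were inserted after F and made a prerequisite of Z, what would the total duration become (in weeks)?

30

Originally the job takes 22 weeks.
With X inserted, Z now waits for max(F, X).
New critical path: F→X→Z→R = 6+8+8+8 = 30 ⇒ 30 weeks.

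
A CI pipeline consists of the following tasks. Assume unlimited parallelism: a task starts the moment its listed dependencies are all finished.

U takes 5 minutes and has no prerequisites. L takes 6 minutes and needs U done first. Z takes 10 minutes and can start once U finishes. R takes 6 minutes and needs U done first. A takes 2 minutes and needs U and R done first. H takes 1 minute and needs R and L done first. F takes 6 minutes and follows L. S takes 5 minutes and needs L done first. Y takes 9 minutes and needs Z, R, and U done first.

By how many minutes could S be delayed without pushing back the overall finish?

8

U→Z→Y = 5+10+9 = 24 sets the makespan at 24 minutes.
Longest path through S: 16 minutes (earliest finish 16, latest finish 24).
Float = 24 − 16 = 8.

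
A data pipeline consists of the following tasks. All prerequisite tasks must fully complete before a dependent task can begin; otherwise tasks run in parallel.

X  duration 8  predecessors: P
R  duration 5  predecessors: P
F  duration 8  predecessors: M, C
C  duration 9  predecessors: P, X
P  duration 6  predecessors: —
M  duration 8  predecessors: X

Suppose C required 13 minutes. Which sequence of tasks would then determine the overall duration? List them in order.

P, X, C, F

The binding path is P→X→C→F = 6+8+9+8 = 31; finish at 31 minutes.
Since C is critical, the +4 change carries straight to that chain (now 35 minutes).
That remains the longest chain; total 35 minutes.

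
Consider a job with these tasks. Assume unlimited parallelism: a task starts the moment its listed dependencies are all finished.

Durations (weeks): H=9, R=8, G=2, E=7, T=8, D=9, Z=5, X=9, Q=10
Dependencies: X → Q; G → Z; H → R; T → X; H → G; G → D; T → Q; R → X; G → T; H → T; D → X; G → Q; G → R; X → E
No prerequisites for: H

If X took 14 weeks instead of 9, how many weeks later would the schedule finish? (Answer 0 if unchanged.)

Actual critical path: H→G→D→X→Q = 9+2+9+9+10 = 39 ⇒ 39 weeks.
Since X is critical, the +5 change carries straight to that chain (now 44 weeks).
That remains the longest chain; total 44 weeks.
Change in finish: 44 − 39 = +5 weeks.

5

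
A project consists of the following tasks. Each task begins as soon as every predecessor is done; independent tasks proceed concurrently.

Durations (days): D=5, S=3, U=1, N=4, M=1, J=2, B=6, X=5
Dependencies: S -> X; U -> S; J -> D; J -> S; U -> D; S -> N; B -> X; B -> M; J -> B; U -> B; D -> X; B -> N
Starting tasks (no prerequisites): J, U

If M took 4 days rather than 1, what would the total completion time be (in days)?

13

The binding path is J→B→X = 2+6+5 = 13; finish at 13 days.
M has 4 days of float (longest path through it is 9).
The critical path is still J→B→X; finish is now 13 days.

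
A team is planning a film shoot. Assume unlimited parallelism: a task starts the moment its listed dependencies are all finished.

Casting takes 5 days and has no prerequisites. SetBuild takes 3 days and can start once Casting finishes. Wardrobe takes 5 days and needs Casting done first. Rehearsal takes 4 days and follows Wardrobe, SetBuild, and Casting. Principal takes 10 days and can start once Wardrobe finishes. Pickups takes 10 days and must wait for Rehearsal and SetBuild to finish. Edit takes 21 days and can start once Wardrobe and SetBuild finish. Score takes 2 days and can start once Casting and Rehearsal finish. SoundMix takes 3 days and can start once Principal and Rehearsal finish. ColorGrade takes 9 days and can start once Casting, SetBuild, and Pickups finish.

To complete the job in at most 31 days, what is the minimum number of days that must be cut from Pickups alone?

Current finish: 33 days; target: 31.
Pickups is on every critical path, so each day cut from Pickups cuts the finish by one (this holds down to a finish of 31).
Need 33 − 31 = 2 days off Pickups → Pickups becomes 8 days, finish becomes 31.

2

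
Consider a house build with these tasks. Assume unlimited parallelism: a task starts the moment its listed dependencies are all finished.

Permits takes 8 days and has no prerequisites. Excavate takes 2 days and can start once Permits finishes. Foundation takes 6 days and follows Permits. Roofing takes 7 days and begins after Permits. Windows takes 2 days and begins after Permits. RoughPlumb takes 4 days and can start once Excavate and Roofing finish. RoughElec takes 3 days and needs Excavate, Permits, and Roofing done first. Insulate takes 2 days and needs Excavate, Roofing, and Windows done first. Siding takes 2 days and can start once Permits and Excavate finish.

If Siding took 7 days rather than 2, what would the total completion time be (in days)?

Baseline: Permits→Roofing→RoughPlumb = 8+7+4 = 19 → 19 days.
Siding has 7 days of float (longest path through it is 12).
No other chain overtakes it, so the finish is 19 days.

19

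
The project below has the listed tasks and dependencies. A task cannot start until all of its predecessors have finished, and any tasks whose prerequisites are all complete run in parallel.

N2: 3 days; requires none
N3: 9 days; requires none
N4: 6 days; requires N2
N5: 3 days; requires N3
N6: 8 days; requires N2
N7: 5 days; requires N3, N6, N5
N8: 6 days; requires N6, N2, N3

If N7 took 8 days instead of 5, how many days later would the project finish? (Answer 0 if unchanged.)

3

As given, the longest chain is N3→N5→N7 = 9+3+5 = 17, so the finish is 17 days.
N7 is on the critical path; changing it to 8 makes that path 20 days.
No other chain overtakes it, so the finish is 20 days.
Change in finish: 20 − 17 = +3 days.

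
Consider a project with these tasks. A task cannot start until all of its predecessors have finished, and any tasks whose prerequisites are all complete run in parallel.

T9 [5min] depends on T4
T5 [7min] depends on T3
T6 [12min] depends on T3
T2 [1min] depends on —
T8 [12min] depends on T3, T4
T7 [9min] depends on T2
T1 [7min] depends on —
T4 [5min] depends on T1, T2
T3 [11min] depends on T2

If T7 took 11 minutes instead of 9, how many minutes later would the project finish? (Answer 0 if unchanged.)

0

Baseline: T1→T4→T8 = 7+5+12 = 24 → 24 minutes.
T7 is off the critical path — its longest chain is 10 minutes, giving 14 of slack.
The critical path is still T1→T4→T8; finish is now 24 minutes.
Change in finish: 24 − 24 = +0 minutes.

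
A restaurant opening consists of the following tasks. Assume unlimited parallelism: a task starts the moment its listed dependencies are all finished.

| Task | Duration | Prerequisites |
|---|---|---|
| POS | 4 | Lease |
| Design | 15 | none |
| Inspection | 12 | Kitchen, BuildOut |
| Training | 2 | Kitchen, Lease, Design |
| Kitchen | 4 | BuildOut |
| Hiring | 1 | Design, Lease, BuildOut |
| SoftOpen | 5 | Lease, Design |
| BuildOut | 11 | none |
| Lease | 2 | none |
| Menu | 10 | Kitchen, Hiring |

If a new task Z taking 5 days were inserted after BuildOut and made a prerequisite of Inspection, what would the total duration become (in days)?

Originally the plan takes 27 days.
With Z inserted, Inspection now waits for max(Kitchen, BuildOut, Z).
New critical path: BuildOut→Z→Inspection = 11+5+12 = 28 ⇒ 28 days.

28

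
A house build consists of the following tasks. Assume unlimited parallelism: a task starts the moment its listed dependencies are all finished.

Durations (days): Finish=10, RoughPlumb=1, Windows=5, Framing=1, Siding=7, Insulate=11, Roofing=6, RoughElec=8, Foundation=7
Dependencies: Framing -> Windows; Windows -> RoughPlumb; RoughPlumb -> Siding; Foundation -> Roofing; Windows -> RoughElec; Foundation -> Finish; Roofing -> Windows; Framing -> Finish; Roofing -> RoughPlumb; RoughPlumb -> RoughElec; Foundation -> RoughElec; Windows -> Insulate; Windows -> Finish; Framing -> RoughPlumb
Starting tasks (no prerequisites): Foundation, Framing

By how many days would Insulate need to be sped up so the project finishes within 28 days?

Current finish: 29 days; target: 28.
Insulate is on every critical path, so each day cut from Insulate cuts the finish by one (this holds down to a finish of 28).
Need 29 − 28 = 1 day off Insulate → Insulate becomes 10 days, finish becomes 28.

1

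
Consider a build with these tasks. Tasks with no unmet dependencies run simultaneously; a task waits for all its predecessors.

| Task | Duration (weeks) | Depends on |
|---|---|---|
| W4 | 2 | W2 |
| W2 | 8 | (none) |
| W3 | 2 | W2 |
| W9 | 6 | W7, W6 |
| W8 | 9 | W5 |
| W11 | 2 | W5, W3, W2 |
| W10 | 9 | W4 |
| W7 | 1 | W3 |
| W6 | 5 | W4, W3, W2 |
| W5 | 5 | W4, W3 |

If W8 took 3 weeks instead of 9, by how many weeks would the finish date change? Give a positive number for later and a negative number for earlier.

-3

The binding path is W2→W3→W5→W8 = 8+2+5+9 = 24; finish at 24 weeks.
Since W8 is critical, the -6 change carries straight to that chain (now 18 weeks).
The binding chain switches to W2→W3→W6→W9 = 8+2+5+6 = 21; finish 21 weeks.
Change in finish: 21 − 24 = -3 weeks.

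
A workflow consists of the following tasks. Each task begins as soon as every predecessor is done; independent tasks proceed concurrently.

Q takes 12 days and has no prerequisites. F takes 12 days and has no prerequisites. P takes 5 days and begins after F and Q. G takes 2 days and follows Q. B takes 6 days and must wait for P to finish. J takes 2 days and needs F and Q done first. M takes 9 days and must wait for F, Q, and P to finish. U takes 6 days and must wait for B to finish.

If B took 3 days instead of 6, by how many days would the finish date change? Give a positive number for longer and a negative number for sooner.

As given, the longest chain is Q→P→B→U = 12+5+6+6 = 29, so the finish is 29 days.
B is on the critical path; changing it to 3 makes that path 26 days.
No other chain overtakes it, so the finish is 26 days.
Change in finish: 26 − 29 = -3 days.

-3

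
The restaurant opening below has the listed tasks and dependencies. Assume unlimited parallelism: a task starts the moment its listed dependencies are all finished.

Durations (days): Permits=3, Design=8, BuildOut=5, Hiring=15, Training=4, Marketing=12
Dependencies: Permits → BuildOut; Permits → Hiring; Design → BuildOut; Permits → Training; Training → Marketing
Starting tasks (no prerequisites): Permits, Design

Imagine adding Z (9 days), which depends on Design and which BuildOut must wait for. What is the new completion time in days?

22

Originally the project takes 19 days.
With Z inserted, BuildOut now waits for max(Design, Permits, Z).
New critical path: Design→Z→BuildOut = 8+9+5 = 22 ⇒ 22 days.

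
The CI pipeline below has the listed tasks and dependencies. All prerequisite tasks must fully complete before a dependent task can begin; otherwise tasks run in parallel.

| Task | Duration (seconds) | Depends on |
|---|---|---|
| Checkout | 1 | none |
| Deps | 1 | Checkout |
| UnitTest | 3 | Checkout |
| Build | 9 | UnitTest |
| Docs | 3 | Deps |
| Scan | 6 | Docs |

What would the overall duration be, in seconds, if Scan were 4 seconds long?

13

Critical path before the change: Checkout→UnitTest→Build = 1+3+9 = 13 giving 13 seconds.
Scan has 2 seconds of float (longest path through it is 11).
That remains the longest chain; total 13 seconds.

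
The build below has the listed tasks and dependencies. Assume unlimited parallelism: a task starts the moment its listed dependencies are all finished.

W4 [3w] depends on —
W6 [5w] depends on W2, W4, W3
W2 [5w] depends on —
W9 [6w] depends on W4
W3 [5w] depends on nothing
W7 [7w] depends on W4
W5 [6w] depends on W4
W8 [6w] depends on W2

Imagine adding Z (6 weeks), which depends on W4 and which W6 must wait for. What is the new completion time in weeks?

Originally the job takes 11 weeks.
With Z inserted, W6 now waits for max(W2, W4, W3, Z).
New critical path: W4→Z→W6 = 3+6+5 = 14 ⇒ 14 weeks.

14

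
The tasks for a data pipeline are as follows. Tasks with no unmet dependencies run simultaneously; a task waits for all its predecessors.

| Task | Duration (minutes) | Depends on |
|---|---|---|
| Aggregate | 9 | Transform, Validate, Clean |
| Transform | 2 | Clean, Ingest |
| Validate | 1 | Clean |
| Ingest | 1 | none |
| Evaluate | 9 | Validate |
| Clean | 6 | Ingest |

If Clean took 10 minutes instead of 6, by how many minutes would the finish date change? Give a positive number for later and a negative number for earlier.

4

Actual critical path: Ingest→Clean→Transform→Aggregate = 1+6+2+9 = 18 ⇒ 18 minutes.
Since Clean is critical, the +4 change carries straight to that chain (now 22 minutes).
That remains the longest chain; total 22 minutes.
Change in finish: 22 − 18 = +4 minutes.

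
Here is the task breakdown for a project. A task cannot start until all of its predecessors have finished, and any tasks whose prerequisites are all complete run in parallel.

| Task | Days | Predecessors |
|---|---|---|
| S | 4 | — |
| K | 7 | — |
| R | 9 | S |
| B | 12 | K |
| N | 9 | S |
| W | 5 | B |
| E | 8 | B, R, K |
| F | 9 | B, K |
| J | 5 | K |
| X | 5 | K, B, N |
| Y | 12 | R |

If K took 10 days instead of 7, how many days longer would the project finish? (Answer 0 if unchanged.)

3

As given, the longest chain is K→B→F = 7+12+9 = 28, so the finish is 28 days.
K lies on that path, so at 10 days the path becomes 31 days.
No other chain overtakes it, so the finish is 31 days.
Change in finish: 31 − 28 = +3 days.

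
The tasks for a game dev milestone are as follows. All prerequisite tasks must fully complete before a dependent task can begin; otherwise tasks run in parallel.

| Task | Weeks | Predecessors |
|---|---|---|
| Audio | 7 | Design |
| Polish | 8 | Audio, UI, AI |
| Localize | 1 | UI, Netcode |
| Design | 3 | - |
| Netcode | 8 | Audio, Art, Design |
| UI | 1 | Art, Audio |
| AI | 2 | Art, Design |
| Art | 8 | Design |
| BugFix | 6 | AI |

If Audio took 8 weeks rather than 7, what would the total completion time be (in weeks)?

As given, the longest chain is Design→Art→AI→Polish = 3+8+2+8 = 21, so the finish is 21 weeks.
Audio is off the critical path — its longest chain is 19 weeks, giving 2 of slack.
That remains the longest chain; total 21 weeks.

21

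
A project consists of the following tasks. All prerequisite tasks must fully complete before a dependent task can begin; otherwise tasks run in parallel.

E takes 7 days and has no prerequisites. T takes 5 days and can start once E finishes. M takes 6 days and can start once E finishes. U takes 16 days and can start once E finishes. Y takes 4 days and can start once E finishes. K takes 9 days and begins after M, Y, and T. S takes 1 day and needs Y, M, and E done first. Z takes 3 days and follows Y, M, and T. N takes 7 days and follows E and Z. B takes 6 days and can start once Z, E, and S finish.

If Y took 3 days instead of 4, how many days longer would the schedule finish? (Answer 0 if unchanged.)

0

Baseline: E→M→Z→N = 7+6+3+7 = 23 → 23 days.
The longest path through Y is only 21 days, so Y has float 2.
That remains the longest chain; total 23 days.
Change in finish: 23 − 23 = +0 days.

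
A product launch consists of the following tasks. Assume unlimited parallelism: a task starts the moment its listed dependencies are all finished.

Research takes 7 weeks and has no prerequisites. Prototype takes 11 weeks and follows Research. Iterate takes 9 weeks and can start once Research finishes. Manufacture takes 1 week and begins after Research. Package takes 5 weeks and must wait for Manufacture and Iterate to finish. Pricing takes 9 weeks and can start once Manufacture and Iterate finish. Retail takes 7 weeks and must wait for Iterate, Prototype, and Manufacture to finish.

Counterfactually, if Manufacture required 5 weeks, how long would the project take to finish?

Actual critical path: Research→Prototype→Retail = 7+11+7 = 25 ⇒ 25 weeks.
The longest path through Manufacture is only 17 weeks, so Manufacture has float 8.
The critical path is still Research→Prototype→Retail; finish is now 25 weeks.

25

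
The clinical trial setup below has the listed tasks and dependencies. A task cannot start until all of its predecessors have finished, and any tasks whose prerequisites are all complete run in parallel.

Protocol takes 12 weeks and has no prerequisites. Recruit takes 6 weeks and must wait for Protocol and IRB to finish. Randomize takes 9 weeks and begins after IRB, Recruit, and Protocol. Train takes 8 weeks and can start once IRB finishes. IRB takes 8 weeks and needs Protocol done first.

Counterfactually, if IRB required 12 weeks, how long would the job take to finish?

Baseline: Protocol→IRB→Recruit→Randomize = 12+8+6+9 = 35 → 35 weeks.
Since IRB is critical, the +4 change carries straight to that chain (now 39 weeks).
No other chain overtakes it, so the finish is 39 weeks.

39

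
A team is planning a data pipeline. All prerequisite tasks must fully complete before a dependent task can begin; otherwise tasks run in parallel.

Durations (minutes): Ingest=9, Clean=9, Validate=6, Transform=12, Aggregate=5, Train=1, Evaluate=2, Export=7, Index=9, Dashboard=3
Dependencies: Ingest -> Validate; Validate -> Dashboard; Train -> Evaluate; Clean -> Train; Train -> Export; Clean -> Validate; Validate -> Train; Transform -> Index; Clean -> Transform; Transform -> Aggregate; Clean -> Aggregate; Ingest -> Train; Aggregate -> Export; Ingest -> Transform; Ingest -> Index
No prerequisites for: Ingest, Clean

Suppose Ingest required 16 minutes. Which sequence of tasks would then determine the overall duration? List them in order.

Actual critical path: Ingest→Transform→Aggregate→Export = 9+12+5+7 = 33 ⇒ 33 minutes.
Ingest is on the critical path; changing it to 16 makes that path 40 minutes.
The critical path is still Ingest→Transform→Aggregate→Export; finish is now 40 minutes.

Ingest, Transform, Aggregate, Export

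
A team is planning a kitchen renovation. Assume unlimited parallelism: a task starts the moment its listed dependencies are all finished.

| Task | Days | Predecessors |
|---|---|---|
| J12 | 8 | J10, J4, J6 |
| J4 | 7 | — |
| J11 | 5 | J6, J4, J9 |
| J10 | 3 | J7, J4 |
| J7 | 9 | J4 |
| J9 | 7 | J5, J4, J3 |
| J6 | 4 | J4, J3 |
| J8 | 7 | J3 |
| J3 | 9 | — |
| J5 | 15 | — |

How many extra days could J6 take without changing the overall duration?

6

The longest chain is J4→J7→J10→J12 = 7+9+3+8 = 27; overall finish 27 days.
J6 finishes as early as 13 and must finish by 19.
Float = 27 − 21 = 6.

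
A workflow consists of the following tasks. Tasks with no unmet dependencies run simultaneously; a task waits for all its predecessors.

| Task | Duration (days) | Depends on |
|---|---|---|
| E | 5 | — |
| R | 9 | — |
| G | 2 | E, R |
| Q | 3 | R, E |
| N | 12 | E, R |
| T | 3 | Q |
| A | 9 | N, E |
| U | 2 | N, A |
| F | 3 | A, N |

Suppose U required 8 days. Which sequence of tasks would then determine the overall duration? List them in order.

R, N, A, U

As given, the longest chain is R→N→A→F = 9+12+9+3 = 33, so the finish is 33 days.
The longest path through U is only 32 days, so U has float 1.
The binding chain switches to R→N→A→U = 9+12+9+8 = 38; finish 38 days.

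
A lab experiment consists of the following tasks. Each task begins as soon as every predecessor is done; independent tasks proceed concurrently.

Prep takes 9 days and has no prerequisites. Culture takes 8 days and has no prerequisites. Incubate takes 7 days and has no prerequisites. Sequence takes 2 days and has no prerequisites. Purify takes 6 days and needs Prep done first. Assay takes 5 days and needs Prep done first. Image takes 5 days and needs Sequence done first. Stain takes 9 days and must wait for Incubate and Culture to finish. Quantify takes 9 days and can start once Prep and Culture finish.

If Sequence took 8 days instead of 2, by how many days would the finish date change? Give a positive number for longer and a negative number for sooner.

Actual critical path: Prep→Quantify = 9+9 = 18 ⇒ 18 days.
The longest path through Sequence is only 7 days, so Sequence has float 11.
No other chain overtakes it, so the finish is 18 days.
Change in finish: 18 − 18 = +0 days.

0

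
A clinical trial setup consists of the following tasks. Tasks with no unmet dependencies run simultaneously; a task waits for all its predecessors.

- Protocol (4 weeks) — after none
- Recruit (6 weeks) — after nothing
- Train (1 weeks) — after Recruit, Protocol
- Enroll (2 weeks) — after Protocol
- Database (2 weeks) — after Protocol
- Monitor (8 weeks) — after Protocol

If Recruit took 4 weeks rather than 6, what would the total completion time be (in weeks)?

12

As given, the longest chain is Protocol→Monitor = 4+8 = 12, so the finish is 12 weeks.
Recruit has 5 weeks of float (longest path through it is 7).
That remains the longest chain; total 12 weeks.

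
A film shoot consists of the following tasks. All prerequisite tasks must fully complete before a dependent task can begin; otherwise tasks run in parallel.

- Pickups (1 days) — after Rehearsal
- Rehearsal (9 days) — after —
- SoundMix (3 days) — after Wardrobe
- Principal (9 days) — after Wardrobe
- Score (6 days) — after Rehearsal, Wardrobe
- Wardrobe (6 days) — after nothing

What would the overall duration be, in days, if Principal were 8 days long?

15

Actual critical path: Wardrobe→Principal = 6+9 = 15 ⇒ 15 days.
Principal is on the critical path; changing it to 8 makes that path 14 days.
Now Rehearsal→Score = 9+6 = 15 is longest, so the finish becomes 15 days.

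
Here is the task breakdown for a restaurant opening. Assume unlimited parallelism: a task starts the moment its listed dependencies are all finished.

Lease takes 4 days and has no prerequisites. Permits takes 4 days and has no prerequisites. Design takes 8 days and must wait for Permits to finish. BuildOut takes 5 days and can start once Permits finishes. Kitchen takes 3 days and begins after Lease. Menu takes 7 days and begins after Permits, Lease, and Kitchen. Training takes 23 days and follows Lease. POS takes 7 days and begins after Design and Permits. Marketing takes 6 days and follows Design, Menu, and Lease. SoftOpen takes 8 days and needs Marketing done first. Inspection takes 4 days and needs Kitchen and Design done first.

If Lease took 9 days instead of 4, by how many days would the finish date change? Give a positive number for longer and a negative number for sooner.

5

Actual critical path: Lease→Kitchen→Menu→Marketing→SoftOpen = 4+3+7+6+8 = 28 ⇒ 28 days.
Lease is on the critical path; changing it to 9 makes that path 33 days.
No other chain overtakes it, so the finish is 33 days.
Change in finish: 33 − 28 = +5 days.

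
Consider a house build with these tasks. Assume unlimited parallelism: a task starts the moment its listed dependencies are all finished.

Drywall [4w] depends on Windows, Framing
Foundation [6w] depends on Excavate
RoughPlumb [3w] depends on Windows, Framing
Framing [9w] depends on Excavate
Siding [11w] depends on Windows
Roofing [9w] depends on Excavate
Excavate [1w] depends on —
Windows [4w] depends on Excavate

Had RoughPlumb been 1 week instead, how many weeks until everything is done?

16

Critical path before the change: Excavate→Windows→Siding = 1+4+11 = 16 giving 16 weeks.
The longest path through RoughPlumb is only 13 weeks, so RoughPlumb has float 3.
No other chain overtakes it, so the finish is 16 weeks.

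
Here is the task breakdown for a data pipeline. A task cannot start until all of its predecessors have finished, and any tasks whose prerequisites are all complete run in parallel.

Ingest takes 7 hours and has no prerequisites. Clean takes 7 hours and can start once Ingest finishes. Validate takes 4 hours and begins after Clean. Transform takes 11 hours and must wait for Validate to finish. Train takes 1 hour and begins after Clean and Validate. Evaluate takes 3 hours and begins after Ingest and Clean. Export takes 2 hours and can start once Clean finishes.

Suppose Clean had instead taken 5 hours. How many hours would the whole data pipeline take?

The binding path is Ingest→Clean→Validate→Transform = 7+7+4+11 = 29; finish at 29 hours.
Clean lies on that path, so at 5 hours the path becomes 27 hours.
No other chain overtakes it, so the finish is 27 hours.

27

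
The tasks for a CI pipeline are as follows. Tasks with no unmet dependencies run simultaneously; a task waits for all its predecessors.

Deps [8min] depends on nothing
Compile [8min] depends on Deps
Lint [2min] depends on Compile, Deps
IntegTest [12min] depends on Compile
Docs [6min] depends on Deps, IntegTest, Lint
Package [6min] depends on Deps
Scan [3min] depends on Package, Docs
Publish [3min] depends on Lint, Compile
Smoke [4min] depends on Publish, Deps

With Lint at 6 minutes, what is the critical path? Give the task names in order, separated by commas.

Actual critical path: Deps→Compile→IntegTest→Docs→Scan = 8+8+12+6+3 = 37 ⇒ 37 minutes.
Lint has 10 minutes of float (longest path through it is 27).
That remains the longest chain; total 37 minutes.

Deps, Compile, IntegTest, Docs, Scan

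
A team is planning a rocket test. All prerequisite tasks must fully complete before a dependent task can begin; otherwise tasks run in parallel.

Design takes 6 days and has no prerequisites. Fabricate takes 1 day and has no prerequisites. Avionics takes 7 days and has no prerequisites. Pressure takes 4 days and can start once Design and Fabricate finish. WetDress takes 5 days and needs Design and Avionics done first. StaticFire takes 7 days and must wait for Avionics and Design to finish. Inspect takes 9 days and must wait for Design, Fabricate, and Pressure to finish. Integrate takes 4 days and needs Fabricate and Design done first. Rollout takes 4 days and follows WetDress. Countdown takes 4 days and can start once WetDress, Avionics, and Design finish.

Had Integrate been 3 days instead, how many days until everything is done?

The binding path is Design→Pressure→Inspect = 6+4+9 = 19; finish at 19 days.
The longest path through Integrate is only 10 days, so Integrate has float 9.
No other chain overtakes it, so the finish is 19 days.

19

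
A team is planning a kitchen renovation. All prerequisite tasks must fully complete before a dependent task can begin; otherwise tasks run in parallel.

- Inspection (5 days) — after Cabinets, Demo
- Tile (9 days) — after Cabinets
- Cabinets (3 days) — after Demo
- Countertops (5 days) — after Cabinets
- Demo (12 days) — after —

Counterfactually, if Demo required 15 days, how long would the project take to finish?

The binding path is Demo→Cabinets→Tile = 12+3+9 = 24; finish at 24 days.
Demo lies on that path, so at 15 days the path becomes 27 days.
The critical path is still Demo→Cabinets→Tile; finish is now 27 days.

27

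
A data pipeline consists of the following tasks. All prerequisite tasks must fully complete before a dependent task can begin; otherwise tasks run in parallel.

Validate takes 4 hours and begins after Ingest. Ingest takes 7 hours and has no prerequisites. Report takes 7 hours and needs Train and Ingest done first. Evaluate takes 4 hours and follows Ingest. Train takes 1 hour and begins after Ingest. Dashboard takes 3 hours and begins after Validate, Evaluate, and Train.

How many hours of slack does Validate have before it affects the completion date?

Critical path: Ingest→Train→Report = 7+1+7 = 15, so the finish is 15 hours.
Validate finishes as early as 11 and must finish by 12.
Slack of Validate = 8 − 7 = 1 hour.

1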